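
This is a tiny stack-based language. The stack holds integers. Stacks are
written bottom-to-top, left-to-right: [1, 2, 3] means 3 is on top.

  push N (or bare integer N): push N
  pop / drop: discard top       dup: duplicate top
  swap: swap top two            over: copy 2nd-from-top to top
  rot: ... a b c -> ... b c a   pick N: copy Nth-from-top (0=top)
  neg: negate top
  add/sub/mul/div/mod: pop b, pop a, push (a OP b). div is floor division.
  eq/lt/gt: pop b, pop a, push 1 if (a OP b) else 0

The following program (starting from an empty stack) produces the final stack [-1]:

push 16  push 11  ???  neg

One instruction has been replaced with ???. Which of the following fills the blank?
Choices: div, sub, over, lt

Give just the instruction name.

Answer: div

Derivation:
Stack before ???: [16, 11]
Stack after ???:  [1]
Checking each choice:
  div: MATCH
  sub: produces [-5]
  over: produces [16, 11, -16]
  lt: produces [0]


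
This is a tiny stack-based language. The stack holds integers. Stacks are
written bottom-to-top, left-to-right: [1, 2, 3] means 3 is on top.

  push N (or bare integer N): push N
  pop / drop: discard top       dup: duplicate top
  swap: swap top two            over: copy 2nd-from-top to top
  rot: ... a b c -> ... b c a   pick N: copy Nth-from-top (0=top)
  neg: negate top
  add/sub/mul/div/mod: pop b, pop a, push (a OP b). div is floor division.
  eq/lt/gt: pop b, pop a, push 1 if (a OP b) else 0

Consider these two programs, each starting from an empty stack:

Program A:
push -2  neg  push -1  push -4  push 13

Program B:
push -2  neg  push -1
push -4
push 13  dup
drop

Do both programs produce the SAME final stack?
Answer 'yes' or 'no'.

Answer: yes

Derivation:
Program A trace:
  After 'push -2': [-2]
  After 'neg': [2]
  After 'push -1': [2, -1]
  After 'push -4': [2, -1, -4]
  After 'push 13': [2, -1, -4, 13]
Program A final stack: [2, -1, -4, 13]

Program B trace:
  After 'push -2': [-2]
  After 'neg': [2]
  After 'push -1': [2, -1]
  After 'push -4': [2, -1, -4]
  After 'push 13': [2, -1, -4, 13]
  After 'dup': [2, -1, -4, 13, 13]
  After 'drop': [2, -1, -4, 13]
Program B final stack: [2, -1, -4, 13]
Same: yes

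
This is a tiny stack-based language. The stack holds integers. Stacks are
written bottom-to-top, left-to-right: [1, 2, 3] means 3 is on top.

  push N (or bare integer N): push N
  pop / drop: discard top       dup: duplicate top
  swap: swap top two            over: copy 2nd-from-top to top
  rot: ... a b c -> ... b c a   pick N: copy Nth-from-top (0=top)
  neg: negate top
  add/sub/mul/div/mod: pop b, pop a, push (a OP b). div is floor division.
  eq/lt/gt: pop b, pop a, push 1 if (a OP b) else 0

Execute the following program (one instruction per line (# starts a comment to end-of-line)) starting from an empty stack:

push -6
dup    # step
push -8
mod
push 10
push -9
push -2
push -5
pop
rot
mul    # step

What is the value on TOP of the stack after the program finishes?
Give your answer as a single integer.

Answer: -20

Derivation:
After 'push -6': [-6]
After 'dup': [-6, -6]
After 'push -8': [-6, -6, -8]
After 'mod': [-6, -6]
After 'push 10': [-6, -6, 10]
After 'push -9': [-6, -6, 10, -9]
After 'push -2': [-6, -6, 10, -9, -2]
After 'push -5': [-6, -6, 10, -9, -2, -5]
After 'pop': [-6, -6, 10, -9, -2]
After 'rot': [-6, -6, -9, -2, 10]
After 'mul': [-6, -6, -9, -20]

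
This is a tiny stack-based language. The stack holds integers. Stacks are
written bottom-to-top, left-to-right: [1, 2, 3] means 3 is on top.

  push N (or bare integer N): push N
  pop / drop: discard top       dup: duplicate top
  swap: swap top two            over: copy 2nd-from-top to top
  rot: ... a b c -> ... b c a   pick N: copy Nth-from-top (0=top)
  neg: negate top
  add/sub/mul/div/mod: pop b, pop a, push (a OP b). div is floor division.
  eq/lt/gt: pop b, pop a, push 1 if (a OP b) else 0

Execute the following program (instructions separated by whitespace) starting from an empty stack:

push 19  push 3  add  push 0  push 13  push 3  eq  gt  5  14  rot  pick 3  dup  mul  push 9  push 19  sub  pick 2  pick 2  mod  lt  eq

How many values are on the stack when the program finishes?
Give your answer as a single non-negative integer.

Answer: 5

Derivation:
After 'push 19': stack = [19] (depth 1)
After 'push 3': stack = [19, 3] (depth 2)
After 'add': stack = [22] (depth 1)
After 'push 0': stack = [22, 0] (depth 2)
After 'push 13': stack = [22, 0, 13] (depth 3)
After 'push 3': stack = [22, 0, 13, 3] (depth 4)
After 'eq': stack = [22, 0, 0] (depth 3)
After 'gt': stack = [22, 0] (depth 2)
After 'push 5': stack = [22, 0, 5] (depth 3)
After 'push 14': stack = [22, 0, 5, 14] (depth 4)
  ...
After 'dup': stack = [22, 5, 14, 0, 22, 22] (depth 6)
After 'mul': stack = [22, 5, 14, 0, 484] (depth 5)
After 'push 9': stack = [22, 5, 14, 0, 484, 9] (depth 6)
After 'push 19': stack = [22, 5, 14, 0, 484, 9, 19] (depth 7)
After 'sub': stack = [22, 5, 14, 0, 484, -10] (depth 6)
After 'pick 2': stack = [22, 5, 14, 0, 484, -10, 0] (depth 7)
After 'pick 2': stack = [22, 5, 14, 0, 484, -10, 0, 484] (depth 8)
After 'mod': stack = [22, 5, 14, 0, 484, -10, 0] (depth 7)
After 'lt': stack = [22, 5, 14, 0, 484, 1] (depth 6)
After 'eq': stack = [22, 5, 14, 0, 0] (depth 5)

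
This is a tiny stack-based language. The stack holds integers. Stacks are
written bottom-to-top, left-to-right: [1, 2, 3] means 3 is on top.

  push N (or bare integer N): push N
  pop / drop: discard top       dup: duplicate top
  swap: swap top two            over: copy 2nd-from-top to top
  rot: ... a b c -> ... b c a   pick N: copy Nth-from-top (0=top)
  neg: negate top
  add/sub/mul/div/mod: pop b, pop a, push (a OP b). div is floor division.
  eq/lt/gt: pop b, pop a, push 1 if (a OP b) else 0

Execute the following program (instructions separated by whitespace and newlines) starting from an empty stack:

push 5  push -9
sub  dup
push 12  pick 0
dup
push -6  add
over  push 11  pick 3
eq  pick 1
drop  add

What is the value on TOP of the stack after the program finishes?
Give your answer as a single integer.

Answer: 12

Derivation:
After 'push 5': [5]
After 'push -9': [5, -9]
After 'sub': [14]
After 'dup': [14, 14]
After 'push 12': [14, 14, 12]
After 'pick 0': [14, 14, 12, 12]
After 'dup': [14, 14, 12, 12, 12]
After 'push -6': [14, 14, 12, 12, 12, -6]
After 'add': [14, 14, 12, 12, 6]
After 'over': [14, 14, 12, 12, 6, 12]
After 'push 11': [14, 14, 12, 12, 6, 12, 11]
After 'pick 3': [14, 14, 12, 12, 6, 12, 11, 12]
After 'eq': [14, 14, 12, 12, 6, 12, 0]
After 'pick 1': [14, 14, 12, 12, 6, 12, 0, 12]
After 'drop': [14, 14, 12, 12, 6, 12, 0]
After 'add': [14, 14, 12, 12, 6, 12]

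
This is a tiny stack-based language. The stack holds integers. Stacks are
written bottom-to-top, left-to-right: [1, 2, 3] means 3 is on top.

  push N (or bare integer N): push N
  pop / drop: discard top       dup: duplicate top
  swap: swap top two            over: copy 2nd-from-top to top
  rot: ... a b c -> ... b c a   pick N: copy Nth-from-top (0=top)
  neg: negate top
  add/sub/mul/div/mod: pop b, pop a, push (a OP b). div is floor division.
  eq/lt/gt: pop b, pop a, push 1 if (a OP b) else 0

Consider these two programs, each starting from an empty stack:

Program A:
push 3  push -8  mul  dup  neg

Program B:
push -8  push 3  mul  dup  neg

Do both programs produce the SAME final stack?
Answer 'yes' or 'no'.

Program A trace:
  After 'push 3': [3]
  After 'push -8': [3, -8]
  After 'mul': [-24]
  After 'dup': [-24, -24]
  After 'neg': [-24, 24]
Program A final stack: [-24, 24]

Program B trace:
  After 'push -8': [-8]
  After 'push 3': [-8, 3]
  After 'mul': [-24]
  After 'dup': [-24, -24]
  After 'neg': [-24, 24]
Program B final stack: [-24, 24]
Same: yes

Answer: yes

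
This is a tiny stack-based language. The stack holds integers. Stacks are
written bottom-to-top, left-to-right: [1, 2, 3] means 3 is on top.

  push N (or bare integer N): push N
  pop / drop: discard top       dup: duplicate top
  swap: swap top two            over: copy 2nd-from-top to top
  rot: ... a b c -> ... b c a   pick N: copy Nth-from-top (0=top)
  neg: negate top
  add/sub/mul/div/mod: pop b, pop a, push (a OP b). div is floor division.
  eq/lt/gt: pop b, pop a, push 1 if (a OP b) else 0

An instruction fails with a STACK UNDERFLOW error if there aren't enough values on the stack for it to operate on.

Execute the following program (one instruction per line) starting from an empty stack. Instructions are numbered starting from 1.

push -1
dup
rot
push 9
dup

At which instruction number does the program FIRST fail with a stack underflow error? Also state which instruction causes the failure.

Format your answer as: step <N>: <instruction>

Answer: step 3: rot

Derivation:
Step 1 ('push -1'): stack = [-1], depth = 1
Step 2 ('dup'): stack = [-1, -1], depth = 2
Step 3 ('rot'): needs 3 value(s) but depth is 2 — STACK UNDERFLOW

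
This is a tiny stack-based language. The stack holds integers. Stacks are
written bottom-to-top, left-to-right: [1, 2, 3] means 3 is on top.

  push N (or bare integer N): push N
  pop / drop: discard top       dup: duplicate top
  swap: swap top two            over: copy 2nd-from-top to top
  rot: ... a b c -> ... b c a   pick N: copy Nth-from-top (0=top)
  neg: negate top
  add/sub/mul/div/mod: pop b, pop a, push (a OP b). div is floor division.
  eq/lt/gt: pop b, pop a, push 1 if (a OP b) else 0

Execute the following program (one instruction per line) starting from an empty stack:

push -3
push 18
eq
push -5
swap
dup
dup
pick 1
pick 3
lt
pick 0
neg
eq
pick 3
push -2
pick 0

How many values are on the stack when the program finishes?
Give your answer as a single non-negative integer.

Answer: 8

Derivation:
After 'push -3': stack = [-3] (depth 1)
After 'push 18': stack = [-3, 18] (depth 2)
After 'eq': stack = [0] (depth 1)
After 'push -5': stack = [0, -5] (depth 2)
After 'swap': stack = [-5, 0] (depth 2)
After 'dup': stack = [-5, 0, 0] (depth 3)
After 'dup': stack = [-5, 0, 0, 0] (depth 4)
After 'pick 1': stack = [-5, 0, 0, 0, 0] (depth 5)
After 'pick 3': stack = [-5, 0, 0, 0, 0, 0] (depth 6)
After 'lt': stack = [-5, 0, 0, 0, 0] (depth 5)
After 'pick 0': stack = [-5, 0, 0, 0, 0, 0] (depth 6)
After 'neg': stack = [-5, 0, 0, 0, 0, 0] (depth 6)
After 'eq': stack = [-5, 0, 0, 0, 1] (depth 5)
After 'pick 3': stack = [-5, 0, 0, 0, 1, 0] (depth 6)
After 'push -2': stack = [-5, 0, 0, 0, 1, 0, -2] (depth 7)
After 'pick 0': stack = [-5, 0, 0, 0, 1, 0, -2, -2] (depth 8)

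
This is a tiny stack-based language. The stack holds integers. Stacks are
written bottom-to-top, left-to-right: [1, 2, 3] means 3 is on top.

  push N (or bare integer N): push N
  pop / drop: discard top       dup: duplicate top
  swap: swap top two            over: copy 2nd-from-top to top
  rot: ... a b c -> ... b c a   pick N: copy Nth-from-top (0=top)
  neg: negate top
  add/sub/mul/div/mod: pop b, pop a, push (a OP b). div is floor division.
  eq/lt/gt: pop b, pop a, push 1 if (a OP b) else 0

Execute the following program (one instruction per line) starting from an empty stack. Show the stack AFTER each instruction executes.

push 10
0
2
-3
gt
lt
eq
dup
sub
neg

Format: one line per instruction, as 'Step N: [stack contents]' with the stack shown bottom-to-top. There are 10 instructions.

Step 1: [10]
Step 2: [10, 0]
Step 3: [10, 0, 2]
Step 4: [10, 0, 2, -3]
Step 5: [10, 0, 1]
Step 6: [10, 1]
Step 7: [0]
Step 8: [0, 0]
Step 9: [0]
Step 10: [0]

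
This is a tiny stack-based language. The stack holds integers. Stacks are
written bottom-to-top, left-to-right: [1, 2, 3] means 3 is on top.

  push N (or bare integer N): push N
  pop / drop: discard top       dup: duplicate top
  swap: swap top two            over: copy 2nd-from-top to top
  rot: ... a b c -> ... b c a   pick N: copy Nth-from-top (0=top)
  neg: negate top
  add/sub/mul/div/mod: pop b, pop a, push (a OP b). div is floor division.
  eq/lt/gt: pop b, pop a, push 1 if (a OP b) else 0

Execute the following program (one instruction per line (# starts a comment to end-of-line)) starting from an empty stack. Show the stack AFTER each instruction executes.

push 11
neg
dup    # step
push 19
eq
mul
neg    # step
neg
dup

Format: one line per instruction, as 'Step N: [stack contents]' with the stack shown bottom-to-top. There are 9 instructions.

Step 1: [11]
Step 2: [-11]
Step 3: [-11, -11]
Step 4: [-11, -11, 19]
Step 5: [-11, 0]
Step 6: [0]
Step 7: [0]
Step 8: [0]
Step 9: [0, 0]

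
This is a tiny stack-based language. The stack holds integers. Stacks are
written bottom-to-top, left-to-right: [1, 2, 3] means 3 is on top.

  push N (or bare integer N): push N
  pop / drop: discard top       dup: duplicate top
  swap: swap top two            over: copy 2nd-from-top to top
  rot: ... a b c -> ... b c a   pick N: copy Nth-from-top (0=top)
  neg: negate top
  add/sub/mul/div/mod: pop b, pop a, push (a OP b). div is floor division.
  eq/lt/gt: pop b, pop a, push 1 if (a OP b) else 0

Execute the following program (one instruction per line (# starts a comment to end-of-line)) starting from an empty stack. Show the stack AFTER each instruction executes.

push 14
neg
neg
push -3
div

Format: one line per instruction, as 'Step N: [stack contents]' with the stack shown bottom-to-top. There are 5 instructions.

Step 1: [14]
Step 2: [-14]
Step 3: [14]
Step 4: [14, -3]
Step 5: [-5]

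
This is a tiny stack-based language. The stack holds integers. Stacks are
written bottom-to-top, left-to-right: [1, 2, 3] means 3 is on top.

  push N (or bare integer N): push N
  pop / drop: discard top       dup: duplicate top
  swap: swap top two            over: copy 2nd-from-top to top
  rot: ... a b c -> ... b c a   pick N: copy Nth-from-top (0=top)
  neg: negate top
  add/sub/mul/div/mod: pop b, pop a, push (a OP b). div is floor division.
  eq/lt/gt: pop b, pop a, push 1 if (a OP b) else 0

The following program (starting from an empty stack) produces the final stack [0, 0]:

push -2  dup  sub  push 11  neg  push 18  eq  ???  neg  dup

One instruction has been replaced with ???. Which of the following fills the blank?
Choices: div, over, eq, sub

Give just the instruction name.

Answer: sub

Derivation:
Stack before ???: [0, 0]
Stack after ???:  [0]
Checking each choice:
  div: division by zero
  over: produces [0, 0, 0, 0]
  eq: produces [-1, -1]
  sub: MATCH


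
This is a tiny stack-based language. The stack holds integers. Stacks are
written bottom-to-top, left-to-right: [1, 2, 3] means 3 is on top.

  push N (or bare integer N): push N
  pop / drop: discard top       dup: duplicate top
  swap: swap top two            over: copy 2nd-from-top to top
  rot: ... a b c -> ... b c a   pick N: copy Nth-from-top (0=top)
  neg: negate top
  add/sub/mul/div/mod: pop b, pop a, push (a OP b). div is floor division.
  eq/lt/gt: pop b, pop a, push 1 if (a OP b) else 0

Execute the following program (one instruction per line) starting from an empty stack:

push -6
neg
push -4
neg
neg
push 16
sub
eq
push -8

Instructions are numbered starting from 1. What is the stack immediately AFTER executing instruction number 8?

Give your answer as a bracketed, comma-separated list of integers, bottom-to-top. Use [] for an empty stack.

Answer: [0]

Derivation:
Step 1 ('push -6'): [-6]
Step 2 ('neg'): [6]
Step 3 ('push -4'): [6, -4]
Step 4 ('neg'): [6, 4]
Step 5 ('neg'): [6, -4]
Step 6 ('push 16'): [6, -4, 16]
Step 7 ('sub'): [6, -20]
Step 8 ('eq'): [0]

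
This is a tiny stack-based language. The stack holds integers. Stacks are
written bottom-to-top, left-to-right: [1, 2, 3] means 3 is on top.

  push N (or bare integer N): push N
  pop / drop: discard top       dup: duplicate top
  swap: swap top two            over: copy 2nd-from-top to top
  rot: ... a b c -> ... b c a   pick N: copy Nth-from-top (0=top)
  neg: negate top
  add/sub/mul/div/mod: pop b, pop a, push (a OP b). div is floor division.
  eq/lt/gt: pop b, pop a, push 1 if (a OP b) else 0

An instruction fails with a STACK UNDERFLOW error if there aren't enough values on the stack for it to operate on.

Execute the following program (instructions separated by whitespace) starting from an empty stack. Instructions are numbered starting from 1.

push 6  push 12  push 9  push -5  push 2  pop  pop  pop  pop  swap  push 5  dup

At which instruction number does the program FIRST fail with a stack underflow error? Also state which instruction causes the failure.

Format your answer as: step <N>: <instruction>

Step 1 ('push 6'): stack = [6], depth = 1
Step 2 ('push 12'): stack = [6, 12], depth = 2
Step 3 ('push 9'): stack = [6, 12, 9], depth = 3
Step 4 ('push -5'): stack = [6, 12, 9, -5], depth = 4
Step 5 ('push 2'): stack = [6, 12, 9, -5, 2], depth = 5
Step 6 ('pop'): stack = [6, 12, 9, -5], depth = 4
Step 7 ('pop'): stack = [6, 12, 9], depth = 3
Step 8 ('pop'): stack = [6, 12], depth = 2
Step 9 ('pop'): stack = [6], depth = 1
Step 10 ('swap'): needs 2 value(s) but depth is 1 — STACK UNDERFLOW

Answer: step 10: swap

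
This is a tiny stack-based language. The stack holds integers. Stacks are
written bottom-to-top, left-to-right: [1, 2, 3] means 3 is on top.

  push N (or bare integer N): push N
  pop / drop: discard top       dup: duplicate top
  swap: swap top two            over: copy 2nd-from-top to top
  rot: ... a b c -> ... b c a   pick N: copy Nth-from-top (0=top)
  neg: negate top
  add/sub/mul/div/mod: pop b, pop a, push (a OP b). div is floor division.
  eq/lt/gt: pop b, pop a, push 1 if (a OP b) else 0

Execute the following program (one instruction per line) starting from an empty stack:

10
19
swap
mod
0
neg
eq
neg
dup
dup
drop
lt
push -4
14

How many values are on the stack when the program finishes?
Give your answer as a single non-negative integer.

After 'push 10': stack = [10] (depth 1)
After 'push 19': stack = [10, 19] (depth 2)
After 'swap': stack = [19, 10] (depth 2)
After 'mod': stack = [9] (depth 1)
After 'push 0': stack = [9, 0] (depth 2)
After 'neg': stack = [9, 0] (depth 2)
After 'eq': stack = [0] (depth 1)
After 'neg': stack = [0] (depth 1)
After 'dup': stack = [0, 0] (depth 2)
After 'dup': stack = [0, 0, 0] (depth 3)
After 'drop': stack = [0, 0] (depth 2)
After 'lt': stack = [0] (depth 1)
After 'push -4': stack = [0, -4] (depth 2)
After 'push 14': stack = [0, -4, 14] (depth 3)

Answer: 3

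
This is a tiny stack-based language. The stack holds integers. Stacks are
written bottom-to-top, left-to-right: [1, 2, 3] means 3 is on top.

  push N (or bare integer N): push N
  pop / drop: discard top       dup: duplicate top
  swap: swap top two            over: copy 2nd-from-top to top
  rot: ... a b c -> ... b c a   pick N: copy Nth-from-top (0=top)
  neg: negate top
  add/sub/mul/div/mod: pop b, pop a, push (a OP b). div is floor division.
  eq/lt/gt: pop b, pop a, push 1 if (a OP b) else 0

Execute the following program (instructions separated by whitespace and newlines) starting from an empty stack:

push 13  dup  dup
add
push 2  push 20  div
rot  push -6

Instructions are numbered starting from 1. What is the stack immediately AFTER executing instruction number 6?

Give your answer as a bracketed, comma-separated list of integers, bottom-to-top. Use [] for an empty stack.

Step 1 ('push 13'): [13]
Step 2 ('dup'): [13, 13]
Step 3 ('dup'): [13, 13, 13]
Step 4 ('add'): [13, 26]
Step 5 ('push 2'): [13, 26, 2]
Step 6 ('push 20'): [13, 26, 2, 20]

Answer: [13, 26, 2, 20]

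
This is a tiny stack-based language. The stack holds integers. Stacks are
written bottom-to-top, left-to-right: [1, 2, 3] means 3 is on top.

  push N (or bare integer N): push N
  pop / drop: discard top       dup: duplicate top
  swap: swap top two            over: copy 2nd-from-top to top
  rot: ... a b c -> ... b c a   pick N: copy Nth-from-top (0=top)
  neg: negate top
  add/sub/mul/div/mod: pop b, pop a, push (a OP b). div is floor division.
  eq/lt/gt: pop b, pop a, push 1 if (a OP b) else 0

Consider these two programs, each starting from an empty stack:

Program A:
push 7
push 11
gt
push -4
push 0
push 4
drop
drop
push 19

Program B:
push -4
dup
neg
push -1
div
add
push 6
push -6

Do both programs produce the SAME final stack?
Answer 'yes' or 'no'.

Answer: no

Derivation:
Program A trace:
  After 'push 7': [7]
  After 'push 11': [7, 11]
  After 'gt': [0]
  After 'push -4': [0, -4]
  After 'push 0': [0, -4, 0]
  After 'push 4': [0, -4, 0, 4]
  After 'drop': [0, -4, 0]
  After 'drop': [0, -4]
  After 'push 19': [0, -4, 19]
Program A final stack: [0, -4, 19]

Program B trace:
  After 'push -4': [-4]
  After 'dup': [-4, -4]
  After 'neg': [-4, 4]
  After 'push -1': [-4, 4, -1]
  After 'div': [-4, -4]
  After 'add': [-8]
  After 'push 6': [-8, 6]
  After 'push -6': [-8, 6, -6]
Program B final stack: [-8, 6, -6]
Same: no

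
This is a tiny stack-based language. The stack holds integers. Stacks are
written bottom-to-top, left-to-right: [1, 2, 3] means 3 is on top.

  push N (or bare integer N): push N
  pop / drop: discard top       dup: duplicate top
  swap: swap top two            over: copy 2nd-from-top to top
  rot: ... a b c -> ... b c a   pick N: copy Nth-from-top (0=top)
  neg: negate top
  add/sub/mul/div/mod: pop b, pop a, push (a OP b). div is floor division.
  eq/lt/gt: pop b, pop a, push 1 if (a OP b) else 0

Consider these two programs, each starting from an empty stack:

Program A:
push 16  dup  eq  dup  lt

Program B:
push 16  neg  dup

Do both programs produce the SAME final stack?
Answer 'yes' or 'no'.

Answer: no

Derivation:
Program A trace:
  After 'push 16': [16]
  After 'dup': [16, 16]
  After 'eq': [1]
  After 'dup': [1, 1]
  After 'lt': [0]
Program A final stack: [0]

Program B trace:
  After 'push 16': [16]
  After 'neg': [-16]
  After 'dup': [-16, -16]
Program B final stack: [-16, -16]
Same: no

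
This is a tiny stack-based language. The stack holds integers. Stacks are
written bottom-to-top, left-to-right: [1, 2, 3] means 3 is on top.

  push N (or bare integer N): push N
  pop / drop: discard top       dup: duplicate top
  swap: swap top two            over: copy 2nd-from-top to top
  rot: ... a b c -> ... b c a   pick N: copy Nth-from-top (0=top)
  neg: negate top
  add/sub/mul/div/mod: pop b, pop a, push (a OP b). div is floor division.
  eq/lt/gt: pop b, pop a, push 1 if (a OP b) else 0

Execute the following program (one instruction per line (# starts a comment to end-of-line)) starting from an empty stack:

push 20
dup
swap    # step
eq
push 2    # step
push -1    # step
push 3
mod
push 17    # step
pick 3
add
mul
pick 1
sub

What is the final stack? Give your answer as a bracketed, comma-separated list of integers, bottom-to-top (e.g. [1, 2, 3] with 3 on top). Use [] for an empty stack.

Answer: [1, 2, 34]

Derivation:
After 'push 20': [20]
After 'dup': [20, 20]
After 'swap': [20, 20]
After 'eq': [1]
After 'push 2': [1, 2]
After 'push -1': [1, 2, -1]
After 'push 3': [1, 2, -1, 3]
After 'mod': [1, 2, 2]
After 'push 17': [1, 2, 2, 17]
After 'pick 3': [1, 2, 2, 17, 1]
After 'add': [1, 2, 2, 18]
After 'mul': [1, 2, 36]
After 'pick 1': [1, 2, 36, 2]
After 'sub': [1, 2, 34]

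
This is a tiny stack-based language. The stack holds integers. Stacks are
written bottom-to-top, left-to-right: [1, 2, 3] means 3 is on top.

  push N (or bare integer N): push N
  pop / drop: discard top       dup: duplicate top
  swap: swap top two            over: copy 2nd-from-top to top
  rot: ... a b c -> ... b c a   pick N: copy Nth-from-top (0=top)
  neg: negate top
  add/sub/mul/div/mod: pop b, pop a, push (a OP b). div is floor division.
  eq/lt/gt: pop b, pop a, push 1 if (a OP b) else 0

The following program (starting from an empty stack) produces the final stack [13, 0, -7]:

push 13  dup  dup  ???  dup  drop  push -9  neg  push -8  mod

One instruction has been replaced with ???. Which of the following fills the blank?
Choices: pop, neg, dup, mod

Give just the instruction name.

Stack before ???: [13, 13, 13]
Stack after ???:  [13, 0]
Checking each choice:
  pop: produces [13, 13, -7]
  neg: produces [13, 13, -13, -7]
  dup: produces [13, 13, 13, 13, -7]
  mod: MATCH


Answer: mod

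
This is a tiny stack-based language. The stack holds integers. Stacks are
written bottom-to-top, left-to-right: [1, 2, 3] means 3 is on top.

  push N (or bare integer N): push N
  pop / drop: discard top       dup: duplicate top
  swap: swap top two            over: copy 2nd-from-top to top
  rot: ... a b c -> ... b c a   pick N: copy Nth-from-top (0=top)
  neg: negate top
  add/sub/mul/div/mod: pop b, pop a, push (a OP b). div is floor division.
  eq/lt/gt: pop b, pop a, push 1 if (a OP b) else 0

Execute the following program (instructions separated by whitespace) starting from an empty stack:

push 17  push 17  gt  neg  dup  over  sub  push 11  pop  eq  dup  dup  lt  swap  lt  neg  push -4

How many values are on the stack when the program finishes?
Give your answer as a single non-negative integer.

After 'push 17': stack = [17] (depth 1)
After 'push 17': stack = [17, 17] (depth 2)
After 'gt': stack = [0] (depth 1)
After 'neg': stack = [0] (depth 1)
After 'dup': stack = [0, 0] (depth 2)
After 'over': stack = [0, 0, 0] (depth 3)
After 'sub': stack = [0, 0] (depth 2)
After 'push 11': stack = [0, 0, 11] (depth 3)
After 'pop': stack = [0, 0] (depth 2)
After 'eq': stack = [1] (depth 1)
After 'dup': stack = [1, 1] (depth 2)
After 'dup': stack = [1, 1, 1] (depth 3)
After 'lt': stack = [1, 0] (depth 2)
After 'swap': stack = [0, 1] (depth 2)
After 'lt': stack = [1] (depth 1)
After 'neg': stack = [-1] (depth 1)
After 'push -4': stack = [-1, -4] (depth 2)

Answer: 2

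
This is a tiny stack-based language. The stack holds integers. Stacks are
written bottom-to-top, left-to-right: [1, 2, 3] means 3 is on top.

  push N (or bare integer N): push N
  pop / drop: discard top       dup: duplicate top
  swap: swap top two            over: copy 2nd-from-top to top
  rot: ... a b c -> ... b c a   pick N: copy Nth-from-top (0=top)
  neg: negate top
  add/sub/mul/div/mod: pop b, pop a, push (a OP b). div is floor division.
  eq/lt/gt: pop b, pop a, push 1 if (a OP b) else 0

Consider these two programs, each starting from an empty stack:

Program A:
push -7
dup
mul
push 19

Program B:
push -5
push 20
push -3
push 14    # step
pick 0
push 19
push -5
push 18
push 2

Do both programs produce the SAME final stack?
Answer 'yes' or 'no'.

Answer: no

Derivation:
Program A trace:
  After 'push -7': [-7]
  After 'dup': [-7, -7]
  After 'mul': [49]
  After 'push 19': [49, 19]
Program A final stack: [49, 19]

Program B trace:
  After 'push -5': [-5]
  After 'push 20': [-5, 20]
  After 'push -3': [-5, 20, -3]
  After 'push 14': [-5, 20, -3, 14]
  After 'pick 0': [-5, 20, -3, 14, 14]
  After 'push 19': [-5, 20, -3, 14, 14, 19]
  After 'push -5': [-5, 20, -3, 14, 14, 19, -5]
  After 'push 18': [-5, 20, -3, 14, 14, 19, -5, 18]
  After 'push 2': [-5, 20, -3, 14, 14, 19, -5, 18, 2]
Program B final stack: [-5, 20, -3, 14, 14, 19, -5, 18, 2]
Same: no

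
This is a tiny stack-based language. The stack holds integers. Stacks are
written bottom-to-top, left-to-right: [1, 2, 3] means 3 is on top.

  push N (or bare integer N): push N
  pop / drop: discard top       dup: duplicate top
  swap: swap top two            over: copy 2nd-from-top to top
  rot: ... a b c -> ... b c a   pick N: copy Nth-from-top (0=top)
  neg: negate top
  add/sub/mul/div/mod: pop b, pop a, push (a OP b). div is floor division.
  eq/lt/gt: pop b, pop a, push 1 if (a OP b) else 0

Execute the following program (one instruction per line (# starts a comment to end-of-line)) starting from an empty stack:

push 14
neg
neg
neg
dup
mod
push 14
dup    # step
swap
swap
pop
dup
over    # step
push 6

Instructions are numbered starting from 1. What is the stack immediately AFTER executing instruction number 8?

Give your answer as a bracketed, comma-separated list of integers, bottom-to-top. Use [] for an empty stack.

Step 1 ('push 14'): [14]
Step 2 ('neg'): [-14]
Step 3 ('neg'): [14]
Step 4 ('neg'): [-14]
Step 5 ('dup'): [-14, -14]
Step 6 ('mod'): [0]
Step 7 ('push 14'): [0, 14]
Step 8 ('dup'): [0, 14, 14]

Answer: [0, 14, 14]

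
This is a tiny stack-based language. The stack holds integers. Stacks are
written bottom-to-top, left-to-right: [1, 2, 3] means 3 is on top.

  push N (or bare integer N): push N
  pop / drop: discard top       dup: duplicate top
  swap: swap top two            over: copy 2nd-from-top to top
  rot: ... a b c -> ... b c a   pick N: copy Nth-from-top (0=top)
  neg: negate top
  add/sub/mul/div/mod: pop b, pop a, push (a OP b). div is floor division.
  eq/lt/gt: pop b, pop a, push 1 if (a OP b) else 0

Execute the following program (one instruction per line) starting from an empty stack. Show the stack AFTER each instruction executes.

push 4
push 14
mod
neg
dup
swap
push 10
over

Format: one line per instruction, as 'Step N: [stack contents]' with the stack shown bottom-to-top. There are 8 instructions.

Step 1: [4]
Step 2: [4, 14]
Step 3: [4]
Step 4: [-4]
Step 5: [-4, -4]
Step 6: [-4, -4]
Step 7: [-4, -4, 10]
Step 8: [-4, -4, 10, -4]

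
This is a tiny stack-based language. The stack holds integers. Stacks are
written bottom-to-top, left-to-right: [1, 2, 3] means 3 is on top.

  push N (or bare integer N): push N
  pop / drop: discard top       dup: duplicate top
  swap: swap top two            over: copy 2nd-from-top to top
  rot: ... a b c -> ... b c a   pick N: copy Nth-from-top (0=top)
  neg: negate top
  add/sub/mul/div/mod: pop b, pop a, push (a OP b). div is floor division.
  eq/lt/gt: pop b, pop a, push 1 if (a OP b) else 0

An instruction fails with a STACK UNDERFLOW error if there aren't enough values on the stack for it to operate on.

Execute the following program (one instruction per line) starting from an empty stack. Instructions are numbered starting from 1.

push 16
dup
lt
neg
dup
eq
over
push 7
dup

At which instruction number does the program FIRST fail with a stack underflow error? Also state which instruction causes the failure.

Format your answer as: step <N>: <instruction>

Answer: step 7: over

Derivation:
Step 1 ('push 16'): stack = [16], depth = 1
Step 2 ('dup'): stack = [16, 16], depth = 2
Step 3 ('lt'): stack = [0], depth = 1
Step 4 ('neg'): stack = [0], depth = 1
Step 5 ('dup'): stack = [0, 0], depth = 2
Step 6 ('eq'): stack = [1], depth = 1
Step 7 ('over'): needs 2 value(s) but depth is 1 — STACK UNDERFLOW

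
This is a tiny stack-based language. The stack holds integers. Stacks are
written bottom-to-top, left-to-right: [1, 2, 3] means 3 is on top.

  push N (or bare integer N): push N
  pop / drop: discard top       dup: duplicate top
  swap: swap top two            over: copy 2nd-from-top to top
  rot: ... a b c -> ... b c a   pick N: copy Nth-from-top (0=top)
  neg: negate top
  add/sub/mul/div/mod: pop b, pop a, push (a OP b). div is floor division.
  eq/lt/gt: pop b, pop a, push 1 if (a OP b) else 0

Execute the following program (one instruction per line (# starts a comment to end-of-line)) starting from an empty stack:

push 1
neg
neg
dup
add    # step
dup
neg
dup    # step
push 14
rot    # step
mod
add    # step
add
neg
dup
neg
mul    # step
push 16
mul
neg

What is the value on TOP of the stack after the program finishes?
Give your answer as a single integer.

Answer: 0

Derivation:
After 'push 1': [1]
After 'neg': [-1]
After 'neg': [1]
After 'dup': [1, 1]
After 'add': [2]
After 'dup': [2, 2]
After 'neg': [2, -2]
After 'dup': [2, -2, -2]
After 'push 14': [2, -2, -2, 14]
After 'rot': [2, -2, 14, -2]
After 'mod': [2, -2, 0]
After 'add': [2, -2]
After 'add': [0]
After 'neg': [0]
After 'dup': [0, 0]
After 'neg': [0, 0]
After 'mul': [0]
After 'push 16': [0, 16]
After 'mul': [0]
After 'neg': [0]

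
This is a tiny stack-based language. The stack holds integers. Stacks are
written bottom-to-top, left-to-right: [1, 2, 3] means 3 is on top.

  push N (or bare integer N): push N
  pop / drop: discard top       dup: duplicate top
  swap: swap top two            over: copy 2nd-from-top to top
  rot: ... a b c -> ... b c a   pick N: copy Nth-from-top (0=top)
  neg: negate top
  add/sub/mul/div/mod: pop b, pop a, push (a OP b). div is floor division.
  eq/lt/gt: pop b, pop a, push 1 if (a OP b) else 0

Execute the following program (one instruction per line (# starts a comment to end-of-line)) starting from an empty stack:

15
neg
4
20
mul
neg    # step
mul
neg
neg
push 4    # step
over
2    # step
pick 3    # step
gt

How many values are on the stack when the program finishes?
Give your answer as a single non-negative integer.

After 'push 15': stack = [15] (depth 1)
After 'neg': stack = [-15] (depth 1)
After 'push 4': stack = [-15, 4] (depth 2)
After 'push 20': stack = [-15, 4, 20] (depth 3)
After 'mul': stack = [-15, 80] (depth 2)
After 'neg': stack = [-15, -80] (depth 2)
After 'mul': stack = [1200] (depth 1)
After 'neg': stack = [-1200] (depth 1)
After 'neg': stack = [1200] (depth 1)
After 'push 4': stack = [1200, 4] (depth 2)
After 'over': stack = [1200, 4, 1200] (depth 3)
After 'push 2': stack = [1200, 4, 1200, 2] (depth 4)
After 'pick 3': stack = [1200, 4, 1200, 2, 1200] (depth 5)
After 'gt': stack = [1200, 4, 1200, 0] (depth 4)

Answer: 4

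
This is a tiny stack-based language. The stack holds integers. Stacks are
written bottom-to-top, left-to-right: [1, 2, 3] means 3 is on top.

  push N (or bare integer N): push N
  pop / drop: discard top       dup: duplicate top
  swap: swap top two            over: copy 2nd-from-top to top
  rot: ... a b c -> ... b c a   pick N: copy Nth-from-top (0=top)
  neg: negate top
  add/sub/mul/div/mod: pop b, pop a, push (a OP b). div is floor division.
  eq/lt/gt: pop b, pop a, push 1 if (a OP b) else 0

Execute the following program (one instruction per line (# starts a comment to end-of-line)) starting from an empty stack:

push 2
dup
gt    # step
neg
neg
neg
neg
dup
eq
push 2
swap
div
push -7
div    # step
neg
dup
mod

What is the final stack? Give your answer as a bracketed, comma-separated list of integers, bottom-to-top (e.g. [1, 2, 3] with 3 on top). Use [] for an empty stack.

After 'push 2': [2]
After 'dup': [2, 2]
After 'gt': [0]
After 'neg': [0]
After 'neg': [0]
After 'neg': [0]
After 'neg': [0]
After 'dup': [0, 0]
After 'eq': [1]
After 'push 2': [1, 2]
After 'swap': [2, 1]
After 'div': [2]
After 'push -7': [2, -7]
After 'div': [-1]
After 'neg': [1]
After 'dup': [1, 1]
After 'mod': [0]

Answer: [0]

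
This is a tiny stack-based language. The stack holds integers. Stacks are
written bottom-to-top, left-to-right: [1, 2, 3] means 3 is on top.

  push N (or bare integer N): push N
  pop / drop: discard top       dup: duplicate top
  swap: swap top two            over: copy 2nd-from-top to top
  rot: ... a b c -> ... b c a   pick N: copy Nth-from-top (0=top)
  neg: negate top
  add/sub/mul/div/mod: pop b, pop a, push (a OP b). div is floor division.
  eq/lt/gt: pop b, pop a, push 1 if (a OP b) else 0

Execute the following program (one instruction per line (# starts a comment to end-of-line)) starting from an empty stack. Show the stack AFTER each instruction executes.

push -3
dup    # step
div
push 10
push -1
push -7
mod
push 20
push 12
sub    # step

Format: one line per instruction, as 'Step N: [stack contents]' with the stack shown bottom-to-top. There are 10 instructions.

Step 1: [-3]
Step 2: [-3, -3]
Step 3: [1]
Step 4: [1, 10]
Step 5: [1, 10, -1]
Step 6: [1, 10, -1, -7]
Step 7: [1, 10, -1]
Step 8: [1, 10, -1, 20]
Step 9: [1, 10, -1, 20, 12]
Step 10: [1, 10, -1, 8]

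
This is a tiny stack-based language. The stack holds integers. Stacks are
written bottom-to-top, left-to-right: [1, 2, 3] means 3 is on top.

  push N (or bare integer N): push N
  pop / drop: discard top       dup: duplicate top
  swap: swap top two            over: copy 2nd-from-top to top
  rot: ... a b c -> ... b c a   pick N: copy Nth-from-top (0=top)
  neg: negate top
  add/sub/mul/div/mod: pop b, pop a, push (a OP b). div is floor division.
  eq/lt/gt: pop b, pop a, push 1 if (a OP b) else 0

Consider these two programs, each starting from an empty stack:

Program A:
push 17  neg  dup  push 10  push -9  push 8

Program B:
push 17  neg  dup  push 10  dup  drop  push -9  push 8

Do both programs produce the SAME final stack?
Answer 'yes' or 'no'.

Answer: yes

Derivation:
Program A trace:
  After 'push 17': [17]
  After 'neg': [-17]
  After 'dup': [-17, -17]
  After 'push 10': [-17, -17, 10]
  After 'push -9': [-17, -17, 10, -9]
  After 'push 8': [-17, -17, 10, -9, 8]
Program A final stack: [-17, -17, 10, -9, 8]

Program B trace:
  After 'push 17': [17]
  After 'neg': [-17]
  After 'dup': [-17, -17]
  After 'push 10': [-17, -17, 10]
  After 'dup': [-17, -17, 10, 10]
  After 'drop': [-17, -17, 10]
  After 'push -9': [-17, -17, 10, -9]
  After 'push 8': [-17, -17, 10, -9, 8]
Program B final stack: [-17, -17, 10, -9, 8]
Same: yes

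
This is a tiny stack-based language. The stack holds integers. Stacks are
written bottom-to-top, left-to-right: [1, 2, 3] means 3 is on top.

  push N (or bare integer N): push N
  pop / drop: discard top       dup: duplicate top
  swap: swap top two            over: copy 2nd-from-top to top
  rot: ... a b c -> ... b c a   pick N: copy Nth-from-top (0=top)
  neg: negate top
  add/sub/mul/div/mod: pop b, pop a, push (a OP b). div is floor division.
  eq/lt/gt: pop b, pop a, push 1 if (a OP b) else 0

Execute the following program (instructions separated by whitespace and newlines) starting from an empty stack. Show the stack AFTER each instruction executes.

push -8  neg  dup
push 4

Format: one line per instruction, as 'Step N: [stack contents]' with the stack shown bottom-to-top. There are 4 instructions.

Step 1: [-8]
Step 2: [8]
Step 3: [8, 8]
Step 4: [8, 8, 4]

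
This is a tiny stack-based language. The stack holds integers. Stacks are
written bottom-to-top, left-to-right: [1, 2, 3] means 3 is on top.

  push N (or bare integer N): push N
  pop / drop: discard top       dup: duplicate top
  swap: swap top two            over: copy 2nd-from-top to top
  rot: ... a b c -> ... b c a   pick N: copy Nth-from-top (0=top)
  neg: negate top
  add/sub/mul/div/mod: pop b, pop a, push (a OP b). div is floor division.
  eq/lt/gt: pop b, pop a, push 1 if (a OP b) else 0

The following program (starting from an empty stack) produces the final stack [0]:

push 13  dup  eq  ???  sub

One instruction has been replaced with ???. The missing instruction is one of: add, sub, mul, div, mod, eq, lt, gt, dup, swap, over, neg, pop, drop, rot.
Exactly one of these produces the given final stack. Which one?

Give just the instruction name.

Stack before ???: [1]
Stack after ???:  [1, 1]
The instruction that transforms [1] -> [1, 1] is: dup

Answer: dup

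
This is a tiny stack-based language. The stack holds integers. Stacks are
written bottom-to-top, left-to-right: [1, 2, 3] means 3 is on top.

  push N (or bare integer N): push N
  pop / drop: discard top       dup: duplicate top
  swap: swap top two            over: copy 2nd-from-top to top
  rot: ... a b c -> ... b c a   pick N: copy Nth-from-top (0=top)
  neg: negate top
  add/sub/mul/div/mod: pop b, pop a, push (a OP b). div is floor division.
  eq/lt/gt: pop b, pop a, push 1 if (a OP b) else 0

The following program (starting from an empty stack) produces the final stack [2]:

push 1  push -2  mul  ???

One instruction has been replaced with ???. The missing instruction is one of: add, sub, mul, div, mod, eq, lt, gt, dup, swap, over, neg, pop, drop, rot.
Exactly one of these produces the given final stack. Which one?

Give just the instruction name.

Answer: neg

Derivation:
Stack before ???: [-2]
Stack after ???:  [2]
The instruction that transforms [-2] -> [2] is: neg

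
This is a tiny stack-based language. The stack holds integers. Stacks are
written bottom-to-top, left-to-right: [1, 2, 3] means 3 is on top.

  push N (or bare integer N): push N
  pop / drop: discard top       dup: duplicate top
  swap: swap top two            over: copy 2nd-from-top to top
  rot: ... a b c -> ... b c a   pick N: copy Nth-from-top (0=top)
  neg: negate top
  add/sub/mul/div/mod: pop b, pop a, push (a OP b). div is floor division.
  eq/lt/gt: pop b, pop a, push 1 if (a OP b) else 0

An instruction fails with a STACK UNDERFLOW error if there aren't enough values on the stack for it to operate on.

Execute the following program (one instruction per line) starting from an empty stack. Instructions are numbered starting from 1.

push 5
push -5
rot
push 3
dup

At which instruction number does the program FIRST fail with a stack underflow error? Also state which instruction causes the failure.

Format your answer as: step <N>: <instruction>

Answer: step 3: rot

Derivation:
Step 1 ('push 5'): stack = [5], depth = 1
Step 2 ('push -5'): stack = [5, -5], depth = 2
Step 3 ('rot'): needs 3 value(s) but depth is 2 — STACK UNDERFLOW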